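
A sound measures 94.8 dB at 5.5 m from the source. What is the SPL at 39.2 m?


Given values:
  SPL1 = 94.8 dB, r1 = 5.5 m, r2 = 39.2 m
Formula: SPL2 = SPL1 - 20 * log10(r2 / r1)
Compute ratio: r2 / r1 = 39.2 / 5.5 = 7.1273
Compute log10: log10(7.1273) = 0.852925
Compute drop: 20 * 0.852925 = 17.0585
SPL2 = 94.8 - 17.0585 = 77.74

77.74 dB


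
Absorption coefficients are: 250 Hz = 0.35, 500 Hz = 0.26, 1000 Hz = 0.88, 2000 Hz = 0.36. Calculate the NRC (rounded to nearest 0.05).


Given values:
  a_250 = 0.35, a_500 = 0.26
  a_1000 = 0.88, a_2000 = 0.36
Formula: NRC = (a250 + a500 + a1000 + a2000) / 4
Sum = 0.35 + 0.26 + 0.88 + 0.36 = 1.85
NRC = 1.85 / 4 = 0.4625
Rounded to nearest 0.05: 0.45

0.45


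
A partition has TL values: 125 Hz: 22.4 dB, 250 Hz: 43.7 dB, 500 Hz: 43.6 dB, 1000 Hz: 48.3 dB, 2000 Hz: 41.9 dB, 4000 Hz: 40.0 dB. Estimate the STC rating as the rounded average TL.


Given TL values at each frequency:
  125 Hz: 22.4 dB
  250 Hz: 43.7 dB
  500 Hz: 43.6 dB
  1000 Hz: 48.3 dB
  2000 Hz: 41.9 dB
  4000 Hz: 40.0 dB
Formula: STC ~ round(average of TL values)
Sum = 22.4 + 43.7 + 43.6 + 48.3 + 41.9 + 40.0 = 239.9
Average = 239.9 / 6 = 39.98
Rounded: 40

40


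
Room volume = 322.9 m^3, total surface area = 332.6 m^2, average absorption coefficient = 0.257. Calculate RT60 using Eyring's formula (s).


Given values:
  V = 322.9 m^3, S = 332.6 m^2, alpha = 0.257
Formula: RT60 = 0.161 * V / (-S * ln(1 - alpha))
Compute ln(1 - 0.257) = ln(0.743) = -0.297059
Denominator: -332.6 * -0.297059 = 98.8018
Numerator: 0.161 * 322.9 = 51.9869
RT60 = 51.9869 / 98.8018 = 0.526

0.526 s


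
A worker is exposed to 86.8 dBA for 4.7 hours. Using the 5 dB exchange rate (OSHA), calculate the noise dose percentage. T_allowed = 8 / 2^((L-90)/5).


Given values:
  L = 86.8 dBA, T = 4.7 hours
Formula: T_allowed = 8 / 2^((L - 90) / 5)
Compute exponent: (86.8 - 90) / 5 = -0.64
Compute 2^(-0.64) = 0.641713
T_allowed = 8 / 0.641713 = 12.466632 hours
Dose = (T / T_allowed) * 100
Dose = (4.7 / 12.466632) * 100 = 37.7

37.7 %


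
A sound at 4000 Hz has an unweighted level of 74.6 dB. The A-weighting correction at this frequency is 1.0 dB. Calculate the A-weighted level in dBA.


Given values:
  SPL = 74.6 dB
  A-weighting at 4000 Hz = 1.0 dB
Formula: L_A = SPL + A_weight
L_A = 74.6 + (1.0)
L_A = 75.6

75.6 dBA


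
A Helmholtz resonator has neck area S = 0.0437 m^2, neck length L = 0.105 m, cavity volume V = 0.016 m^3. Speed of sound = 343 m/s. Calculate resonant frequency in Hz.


Given values:
  S = 0.0437 m^2, L = 0.105 m, V = 0.016 m^3, c = 343 m/s
Formula: f = (c / (2*pi)) * sqrt(S / (V * L))
Compute V * L = 0.016 * 0.105 = 0.00168
Compute S / (V * L) = 0.0437 / 0.00168 = 26.0119
Compute sqrt(26.0119) = 5.100186
Compute c / (2*pi) = 343 / 6.283185 = 54.590148
f = 54.590148 * 5.100186 = 278.42

278.42 Hz


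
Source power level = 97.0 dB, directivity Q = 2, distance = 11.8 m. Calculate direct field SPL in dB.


Given values:
  Lw = 97.0 dB, Q = 2, r = 11.8 m
Formula: SPL = Lw + 10 * log10(Q / (4 * pi * r^2))
Compute 4 * pi * r^2 = 4 * pi * 11.8^2 = 1749.7414
Compute Q / denom = 2 / 1749.7414 = 0.00114303
Compute 10 * log10(0.00114303) = -29.4194
SPL = 97.0 + (-29.4194) = 67.58

67.58 dB


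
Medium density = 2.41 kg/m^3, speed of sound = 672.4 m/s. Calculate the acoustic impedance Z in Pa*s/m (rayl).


Given values:
  rho = 2.41 kg/m^3
  c = 672.4 m/s
Formula: Z = rho * c
Z = 2.41 * 672.4
Z = 1620.48

1620.48 rayl


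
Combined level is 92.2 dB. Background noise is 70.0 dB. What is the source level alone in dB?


Given values:
  L_total = 92.2 dB, L_bg = 70.0 dB
Formula: L_source = 10 * log10(10^(L_total/10) - 10^(L_bg/10))
Convert to linear:
  10^(92.2/10) = 1659586907.4376
  10^(70.0/10) = 10000000.0
Difference: 1659586907.4376 - 10000000.0 = 1649586907.4376
L_source = 10 * log10(1649586907.4376) = 92.17

92.17 dB


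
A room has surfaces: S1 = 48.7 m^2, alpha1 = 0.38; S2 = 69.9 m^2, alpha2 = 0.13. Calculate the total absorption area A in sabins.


Given surfaces:
  Surface 1: 48.7 * 0.38 = 18.506
  Surface 2: 69.9 * 0.13 = 9.087
Formula: A = sum(Si * alpha_i)
A = 18.506 + 9.087
A = 27.59

27.59 sabins


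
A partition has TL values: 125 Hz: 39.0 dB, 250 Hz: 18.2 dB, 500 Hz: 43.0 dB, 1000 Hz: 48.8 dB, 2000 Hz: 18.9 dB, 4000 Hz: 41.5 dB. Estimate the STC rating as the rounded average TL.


Given TL values at each frequency:
  125 Hz: 39.0 dB
  250 Hz: 18.2 dB
  500 Hz: 43.0 dB
  1000 Hz: 48.8 dB
  2000 Hz: 18.9 dB
  4000 Hz: 41.5 dB
Formula: STC ~ round(average of TL values)
Sum = 39.0 + 18.2 + 43.0 + 48.8 + 18.9 + 41.5 = 209.4
Average = 209.4 / 6 = 34.9
Rounded: 35

35


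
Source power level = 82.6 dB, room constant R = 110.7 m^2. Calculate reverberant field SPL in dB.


Given values:
  Lw = 82.6 dB, R = 110.7 m^2
Formula: SPL = Lw + 10 * log10(4 / R)
Compute 4 / R = 4 / 110.7 = 0.036134
Compute 10 * log10(0.036134) = -14.4208
SPL = 82.6 + (-14.4208) = 68.18

68.18 dB


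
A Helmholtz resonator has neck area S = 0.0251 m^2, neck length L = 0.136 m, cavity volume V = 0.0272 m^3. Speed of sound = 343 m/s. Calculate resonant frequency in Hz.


Given values:
  S = 0.0251 m^2, L = 0.136 m, V = 0.0272 m^3, c = 343 m/s
Formula: f = (c / (2*pi)) * sqrt(S / (V * L))
Compute V * L = 0.0272 * 0.136 = 0.0036992
Compute S / (V * L) = 0.0251 / 0.0036992 = 6.7853
Compute sqrt(6.7853) = 2.604861
Compute c / (2*pi) = 343 / 6.283185 = 54.590148
f = 54.590148 * 2.604861 = 142.2

142.2 Hz


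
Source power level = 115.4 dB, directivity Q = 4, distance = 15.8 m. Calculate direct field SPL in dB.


Given values:
  Lw = 115.4 dB, Q = 4, r = 15.8 m
Formula: SPL = Lw + 10 * log10(Q / (4 * pi * r^2))
Compute 4 * pi * r^2 = 4 * pi * 15.8^2 = 3137.0688
Compute Q / denom = 4 / 3137.0688 = 0.00127508
Compute 10 * log10(0.00127508) = -28.9446
SPL = 115.4 + (-28.9446) = 86.46

86.46 dB


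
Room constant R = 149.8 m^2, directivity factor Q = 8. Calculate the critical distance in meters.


Given values:
  R = 149.8 m^2, Q = 8
Formula: d_c = 0.141 * sqrt(Q * R)
Compute Q * R = 8 * 149.8 = 1198.4
Compute sqrt(1198.4) = 34.6179
d_c = 0.141 * 34.6179 = 4.881

4.881 m


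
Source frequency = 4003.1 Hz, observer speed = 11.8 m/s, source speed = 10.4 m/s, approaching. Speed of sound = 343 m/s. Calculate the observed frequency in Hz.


Given values:
  f_s = 4003.1 Hz, v_o = 11.8 m/s, v_s = 10.4 m/s
  Direction: approaching
Formula: f_o = f_s * (c + v_o) / (c - v_s)
Numerator: c + v_o = 343 + 11.8 = 354.8
Denominator: c - v_s = 343 - 10.4 = 332.6
f_o = 4003.1 * 354.8 / 332.6 = 4270.29

4270.29 Hz


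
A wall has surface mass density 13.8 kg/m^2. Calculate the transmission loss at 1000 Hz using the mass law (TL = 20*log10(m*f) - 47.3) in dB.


Given values:
  m = 13.8 kg/m^2, f = 1000 Hz
Formula: TL = 20 * log10(m * f) - 47.3
Compute m * f = 13.8 * 1000 = 13800.0
Compute log10(13800.0) = 4.139879
Compute 20 * 4.139879 = 82.7976
TL = 82.7976 - 47.3 = 35.5

35.5 dB


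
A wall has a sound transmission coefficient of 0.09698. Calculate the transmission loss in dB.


Given values:
  tau = 0.09698
Formula: TL = 10 * log10(1 / tau)
Compute 1 / tau = 1 / 0.09698 = 10.3114
Compute log10(10.3114) = 1.013318
TL = 10 * 1.013318 = 10.13

10.13 dB


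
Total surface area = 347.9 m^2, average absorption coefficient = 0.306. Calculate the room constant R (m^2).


Given values:
  S = 347.9 m^2, alpha = 0.306
Formula: R = S * alpha / (1 - alpha)
Numerator: 347.9 * 0.306 = 106.4574
Denominator: 1 - 0.306 = 0.694
R = 106.4574 / 0.694 = 153.4

153.4 m^2


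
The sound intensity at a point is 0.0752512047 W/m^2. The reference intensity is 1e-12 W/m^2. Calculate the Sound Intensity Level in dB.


Given values:
  I = 0.0752512047 W/m^2
  I_ref = 1e-12 W/m^2
Formula: SIL = 10 * log10(I / I_ref)
Compute ratio: I / I_ref = 75251204700
Compute log10: log10(75251204700) = 10.876513
Multiply: SIL = 10 * 10.876513 = 108.77

108.77 dB


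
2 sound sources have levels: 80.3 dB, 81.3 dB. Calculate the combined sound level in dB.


Formula: L_total = 10 * log10( sum(10^(Li/10)) )
  Source 1: 10^(80.3/10) = 107151930.5238
  Source 2: 10^(81.3/10) = 134896288.2592
Sum of linear values = 242048218.783
L_total = 10 * log10(242048218.783) = 83.84

83.84 dB


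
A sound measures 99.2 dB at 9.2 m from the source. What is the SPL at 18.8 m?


Given values:
  SPL1 = 99.2 dB, r1 = 9.2 m, r2 = 18.8 m
Formula: SPL2 = SPL1 - 20 * log10(r2 / r1)
Compute ratio: r2 / r1 = 18.8 / 9.2 = 2.0435
Compute log10: log10(2.0435) = 0.310375
Compute drop: 20 * 0.310375 = 6.2075
SPL2 = 99.2 - 6.2075 = 92.99

92.99 dB


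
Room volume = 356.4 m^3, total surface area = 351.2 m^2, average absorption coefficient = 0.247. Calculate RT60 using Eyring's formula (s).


Given values:
  V = 356.4 m^3, S = 351.2 m^2, alpha = 0.247
Formula: RT60 = 0.161 * V / (-S * ln(1 - alpha))
Compute ln(1 - 0.247) = ln(0.753) = -0.28369
Denominator: -351.2 * -0.28369 = 99.6319
Numerator: 0.161 * 356.4 = 57.3804
RT60 = 57.3804 / 99.6319 = 0.576

0.576 s


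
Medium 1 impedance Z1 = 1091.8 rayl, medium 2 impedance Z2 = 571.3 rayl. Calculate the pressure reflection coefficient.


Given values:
  Z1 = 1091.8 rayl, Z2 = 571.3 rayl
Formula: R = (Z2 - Z1) / (Z2 + Z1)
Numerator: Z2 - Z1 = 571.3 - 1091.8 = -520.5
Denominator: Z2 + Z1 = 571.3 + 1091.8 = 1663.1
R = -520.5 / 1663.1 = -0.313

-0.313


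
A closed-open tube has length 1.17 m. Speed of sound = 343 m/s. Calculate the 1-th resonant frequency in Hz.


Given values:
  Tube type: closed-open, L = 1.17 m, c = 343 m/s, n = 1
Formula: f_n = (2n - 1) * c / (4 * L)
Compute 2n - 1 = 2*1 - 1 = 1
Compute 4 * L = 4 * 1.17 = 4.68
f = 1 * 343 / 4.68
f = 73.29

73.29 Hz


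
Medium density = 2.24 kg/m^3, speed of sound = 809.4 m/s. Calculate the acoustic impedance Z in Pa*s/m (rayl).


Given values:
  rho = 2.24 kg/m^3
  c = 809.4 m/s
Formula: Z = rho * c
Z = 2.24 * 809.4
Z = 1813.06

1813.06 rayl


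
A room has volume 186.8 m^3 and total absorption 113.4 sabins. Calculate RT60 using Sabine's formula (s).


Given values:
  V = 186.8 m^3
  A = 113.4 sabins
Formula: RT60 = 0.161 * V / A
Numerator: 0.161 * 186.8 = 30.0748
RT60 = 30.0748 / 113.4 = 0.265

0.265 s


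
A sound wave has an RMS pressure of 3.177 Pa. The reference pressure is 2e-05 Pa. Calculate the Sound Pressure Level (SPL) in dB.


Given values:
  p = 3.177 Pa
  p_ref = 2e-05 Pa
Formula: SPL = 20 * log10(p / p_ref)
Compute ratio: p / p_ref = 3.177 / 2e-05 = 158850
Compute log10: log10(158850) = 5.200987
Multiply: SPL = 20 * 5.200987 = 104.02

104.02 dB


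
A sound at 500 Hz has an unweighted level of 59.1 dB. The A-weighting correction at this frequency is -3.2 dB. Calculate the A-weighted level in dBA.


Given values:
  SPL = 59.1 dB
  A-weighting at 500 Hz = -3.2 dB
Formula: L_A = SPL + A_weight
L_A = 59.1 + (-3.2)
L_A = 55.9

55.9 dBA


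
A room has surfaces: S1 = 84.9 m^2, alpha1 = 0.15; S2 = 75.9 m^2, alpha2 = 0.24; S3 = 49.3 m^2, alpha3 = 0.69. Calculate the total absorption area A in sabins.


Given surfaces:
  Surface 1: 84.9 * 0.15 = 12.735
  Surface 2: 75.9 * 0.24 = 18.216
  Surface 3: 49.3 * 0.69 = 34.017
Formula: A = sum(Si * alpha_i)
A = 12.735 + 18.216 + 34.017
A = 64.97

64.97 sabins


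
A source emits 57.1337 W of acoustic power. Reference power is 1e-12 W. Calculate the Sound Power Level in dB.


Given values:
  W = 57.1337 W
  W_ref = 1e-12 W
Formula: SWL = 10 * log10(W / W_ref)
Compute ratio: W / W_ref = 57133700000000
Compute log10: log10(57133700000000) = 13.756892
Multiply: SWL = 10 * 13.756892 = 137.57

137.57 dB


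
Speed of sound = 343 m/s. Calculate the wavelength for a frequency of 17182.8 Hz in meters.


Given values:
  c = 343 m/s, f = 17182.8 Hz
Formula: lambda = c / f
lambda = 343 / 17182.8
lambda = 0.02

0.02 m


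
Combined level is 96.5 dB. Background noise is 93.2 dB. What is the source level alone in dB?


Given values:
  L_total = 96.5 dB, L_bg = 93.2 dB
Formula: L_source = 10 * log10(10^(L_total/10) - 10^(L_bg/10))
Convert to linear:
  10^(96.5/10) = 4466835921.5096
  10^(93.2/10) = 2089296130.854
Difference: 4466835921.5096 - 2089296130.854 = 2377539790.6556
L_source = 10 * log10(2377539790.6556) = 93.76

93.76 dB


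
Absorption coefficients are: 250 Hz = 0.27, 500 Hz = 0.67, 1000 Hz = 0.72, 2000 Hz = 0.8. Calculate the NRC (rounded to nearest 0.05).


Given values:
  a_250 = 0.27, a_500 = 0.67
  a_1000 = 0.72, a_2000 = 0.8
Formula: NRC = (a250 + a500 + a1000 + a2000) / 4
Sum = 0.27 + 0.67 + 0.72 + 0.8 = 2.46
NRC = 2.46 / 4 = 0.615
Rounded to nearest 0.05: 0.6

0.6


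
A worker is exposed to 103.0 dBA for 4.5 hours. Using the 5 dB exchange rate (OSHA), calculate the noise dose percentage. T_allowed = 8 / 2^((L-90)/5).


Given values:
  L = 103.0 dBA, T = 4.5 hours
Formula: T_allowed = 8 / 2^((L - 90) / 5)
Compute exponent: (103.0 - 90) / 5 = 2.6
Compute 2^(2.6) = 6.062866
T_allowed = 8 / 6.062866 = 1.319508 hours
Dose = (T / T_allowed) * 100
Dose = (4.5 / 1.319508) * 100 = 341.04

341.04 %


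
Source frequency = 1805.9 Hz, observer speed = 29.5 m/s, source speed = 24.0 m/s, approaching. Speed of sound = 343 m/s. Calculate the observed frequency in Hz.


Given values:
  f_s = 1805.9 Hz, v_o = 29.5 m/s, v_s = 24.0 m/s
  Direction: approaching
Formula: f_o = f_s * (c + v_o) / (c - v_s)
Numerator: c + v_o = 343 + 29.5 = 372.5
Denominator: c - v_s = 343 - 24.0 = 319.0
f_o = 1805.9 * 372.5 / 319.0 = 2108.77

2108.77 Hz


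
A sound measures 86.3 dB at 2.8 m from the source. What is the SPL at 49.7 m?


Given values:
  SPL1 = 86.3 dB, r1 = 2.8 m, r2 = 49.7 m
Formula: SPL2 = SPL1 - 20 * log10(r2 / r1)
Compute ratio: r2 / r1 = 49.7 / 2.8 = 17.75
Compute log10: log10(17.75) = 1.249198
Compute drop: 20 * 1.249198 = 24.984
SPL2 = 86.3 - 24.984 = 61.32

61.32 dB


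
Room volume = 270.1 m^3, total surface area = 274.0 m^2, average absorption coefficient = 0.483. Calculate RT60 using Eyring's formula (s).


Given values:
  V = 270.1 m^3, S = 274.0 m^2, alpha = 0.483
Formula: RT60 = 0.161 * V / (-S * ln(1 - alpha))
Compute ln(1 - 0.483) = ln(0.517) = -0.659712
Denominator: -274.0 * -0.659712 = 180.7611
Numerator: 0.161 * 270.1 = 43.4861
RT60 = 43.4861 / 180.7611 = 0.241

0.241 s


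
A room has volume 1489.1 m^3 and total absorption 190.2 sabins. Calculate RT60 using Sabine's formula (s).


Given values:
  V = 1489.1 m^3
  A = 190.2 sabins
Formula: RT60 = 0.161 * V / A
Numerator: 0.161 * 1489.1 = 239.7451
RT60 = 239.7451 / 190.2 = 1.26

1.26 s


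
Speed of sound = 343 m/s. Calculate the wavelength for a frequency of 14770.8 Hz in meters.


Given values:
  c = 343 m/s, f = 14770.8 Hz
Formula: lambda = c / f
lambda = 343 / 14770.8
lambda = 0.0232

0.0232 m


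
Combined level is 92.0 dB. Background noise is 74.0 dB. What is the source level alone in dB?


Given values:
  L_total = 92.0 dB, L_bg = 74.0 dB
Formula: L_source = 10 * log10(10^(L_total/10) - 10^(L_bg/10))
Convert to linear:
  10^(92.0/10) = 1584893192.4611
  10^(74.0/10) = 25118864.3151
Difference: 1584893192.4611 - 25118864.3151 = 1559774328.146
L_source = 10 * log10(1559774328.146) = 91.93

91.93 dB


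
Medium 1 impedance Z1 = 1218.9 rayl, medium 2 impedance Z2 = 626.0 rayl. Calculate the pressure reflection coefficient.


Given values:
  Z1 = 1218.9 rayl, Z2 = 626.0 rayl
Formula: R = (Z2 - Z1) / (Z2 + Z1)
Numerator: Z2 - Z1 = 626.0 - 1218.9 = -592.9
Denominator: Z2 + Z1 = 626.0 + 1218.9 = 1844.9
R = -592.9 / 1844.9 = -0.3214

-0.3214


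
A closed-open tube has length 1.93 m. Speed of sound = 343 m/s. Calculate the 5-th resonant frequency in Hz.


Given values:
  Tube type: closed-open, L = 1.93 m, c = 343 m/s, n = 5
Formula: f_n = (2n - 1) * c / (4 * L)
Compute 2n - 1 = 2*5 - 1 = 9
Compute 4 * L = 4 * 1.93 = 7.72
f = 9 * 343 / 7.72
f = 399.87

399.87 Hz


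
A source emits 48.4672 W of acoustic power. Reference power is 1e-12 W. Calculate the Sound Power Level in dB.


Given values:
  W = 48.4672 W
  W_ref = 1e-12 W
Formula: SWL = 10 * log10(W / W_ref)
Compute ratio: W / W_ref = 48467200000000
Compute log10: log10(48467200000000) = 13.685448
Multiply: SWL = 10 * 13.685448 = 136.85

136.85 dB


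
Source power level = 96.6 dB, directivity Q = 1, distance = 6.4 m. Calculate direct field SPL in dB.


Given values:
  Lw = 96.6 dB, Q = 1, r = 6.4 m
Formula: SPL = Lw + 10 * log10(Q / (4 * pi * r^2))
Compute 4 * pi * r^2 = 4 * pi * 6.4^2 = 514.7185
Compute Q / denom = 1 / 514.7185 = 0.00194281
Compute 10 * log10(0.00194281) = -27.1157
SPL = 96.6 + (-27.1157) = 69.48

69.48 dB


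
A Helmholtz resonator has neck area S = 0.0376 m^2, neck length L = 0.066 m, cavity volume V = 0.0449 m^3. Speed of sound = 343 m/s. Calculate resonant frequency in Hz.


Given values:
  S = 0.0376 m^2, L = 0.066 m, V = 0.0449 m^3, c = 343 m/s
Formula: f = (c / (2*pi)) * sqrt(S / (V * L))
Compute V * L = 0.0449 * 0.066 = 0.0029634
Compute S / (V * L) = 0.0376 / 0.0029634 = 12.6881
Compute sqrt(12.6881) = 3.562036
Compute c / (2*pi) = 343 / 6.283185 = 54.590148
f = 54.590148 * 3.562036 = 194.45

194.45 Hz


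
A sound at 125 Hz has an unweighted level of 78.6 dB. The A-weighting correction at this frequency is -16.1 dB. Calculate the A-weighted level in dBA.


Given values:
  SPL = 78.6 dB
  A-weighting at 125 Hz = -16.1 dB
Formula: L_A = SPL + A_weight
L_A = 78.6 + (-16.1)
L_A = 62.5

62.5 dBA


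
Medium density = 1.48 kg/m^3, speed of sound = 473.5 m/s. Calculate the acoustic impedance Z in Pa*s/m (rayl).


Given values:
  rho = 1.48 kg/m^3
  c = 473.5 m/s
Formula: Z = rho * c
Z = 1.48 * 473.5
Z = 700.78

700.78 rayl


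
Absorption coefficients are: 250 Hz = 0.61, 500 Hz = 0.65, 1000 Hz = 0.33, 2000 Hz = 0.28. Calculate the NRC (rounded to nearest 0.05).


Given values:
  a_250 = 0.61, a_500 = 0.65
  a_1000 = 0.33, a_2000 = 0.28
Formula: NRC = (a250 + a500 + a1000 + a2000) / 4
Sum = 0.61 + 0.65 + 0.33 + 0.28 = 1.87
NRC = 1.87 / 4 = 0.4675
Rounded to nearest 0.05: 0.45

0.45


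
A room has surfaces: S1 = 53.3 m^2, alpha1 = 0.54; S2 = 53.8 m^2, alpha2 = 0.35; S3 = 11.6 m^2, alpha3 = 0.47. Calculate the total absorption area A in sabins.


Given surfaces:
  Surface 1: 53.3 * 0.54 = 28.782
  Surface 2: 53.8 * 0.35 = 18.83
  Surface 3: 11.6 * 0.47 = 5.452
Formula: A = sum(Si * alpha_i)
A = 28.782 + 18.83 + 5.452
A = 53.06

53.06 sabins


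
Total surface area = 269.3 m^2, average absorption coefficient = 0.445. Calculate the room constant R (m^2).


Given values:
  S = 269.3 m^2, alpha = 0.445
Formula: R = S * alpha / (1 - alpha)
Numerator: 269.3 * 0.445 = 119.8385
Denominator: 1 - 0.445 = 0.555
R = 119.8385 / 0.555 = 215.93

215.93 m^2


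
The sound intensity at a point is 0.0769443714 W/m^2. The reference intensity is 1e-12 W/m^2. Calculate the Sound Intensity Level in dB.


Given values:
  I = 0.0769443714 W/m^2
  I_ref = 1e-12 W/m^2
Formula: SIL = 10 * log10(I / I_ref)
Compute ratio: I / I_ref = 76944371400
Compute log10: log10(76944371400) = 10.886177
Multiply: SIL = 10 * 10.886177 = 108.86

108.86 dB


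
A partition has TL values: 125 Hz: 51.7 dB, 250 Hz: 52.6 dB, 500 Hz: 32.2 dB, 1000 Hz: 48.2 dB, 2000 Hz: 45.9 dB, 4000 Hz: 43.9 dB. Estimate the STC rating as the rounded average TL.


Given TL values at each frequency:
  125 Hz: 51.7 dB
  250 Hz: 52.6 dB
  500 Hz: 32.2 dB
  1000 Hz: 48.2 dB
  2000 Hz: 45.9 dB
  4000 Hz: 43.9 dB
Formula: STC ~ round(average of TL values)
Sum = 51.7 + 52.6 + 32.2 + 48.2 + 45.9 + 43.9 = 274.5
Average = 274.5 / 6 = 45.75
Rounded: 46

46


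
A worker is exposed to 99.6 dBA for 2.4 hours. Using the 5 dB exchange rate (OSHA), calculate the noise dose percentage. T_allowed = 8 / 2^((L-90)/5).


Given values:
  L = 99.6 dBA, T = 2.4 hours
Formula: T_allowed = 8 / 2^((L - 90) / 5)
Compute exponent: (99.6 - 90) / 5 = 1.92
Compute 2^(1.92) = 3.784231
T_allowed = 8 / 3.784231 = 2.114036 hours
Dose = (T / T_allowed) * 100
Dose = (2.4 / 2.114036) * 100 = 113.53

113.53 %


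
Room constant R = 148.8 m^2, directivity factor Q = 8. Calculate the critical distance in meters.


Given values:
  R = 148.8 m^2, Q = 8
Formula: d_c = 0.141 * sqrt(Q * R)
Compute Q * R = 8 * 148.8 = 1190.4
Compute sqrt(1190.4) = 34.5022
d_c = 0.141 * 34.5022 = 4.865

4.865 m


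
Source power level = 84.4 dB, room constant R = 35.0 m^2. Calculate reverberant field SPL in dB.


Given values:
  Lw = 84.4 dB, R = 35.0 m^2
Formula: SPL = Lw + 10 * log10(4 / R)
Compute 4 / R = 4 / 35.0 = 0.114286
Compute 10 * log10(0.114286) = -9.4201
SPL = 84.4 + (-9.4201) = 74.98

74.98 dB


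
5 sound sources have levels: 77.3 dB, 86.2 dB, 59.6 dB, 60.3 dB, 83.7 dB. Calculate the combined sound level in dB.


Formula: L_total = 10 * log10( sum(10^(Li/10)) )
  Source 1: 10^(77.3/10) = 53703179.637
  Source 2: 10^(86.2/10) = 416869383.4703
  Source 3: 10^(59.6/10) = 912010.8394
  Source 4: 10^(60.3/10) = 1071519.3052
  Source 5: 10^(83.7/10) = 234422881.532
Sum of linear values = 706978974.7839
L_total = 10 * log10(706978974.7839) = 88.49

88.49 dB


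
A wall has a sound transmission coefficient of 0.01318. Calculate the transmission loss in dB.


Given values:
  tau = 0.01318
Formula: TL = 10 * log10(1 / tau)
Compute 1 / tau = 1 / 0.01318 = 75.8725
Compute log10(75.8725) = 1.880084
TL = 10 * 1.880084 = 18.8

18.8 dB


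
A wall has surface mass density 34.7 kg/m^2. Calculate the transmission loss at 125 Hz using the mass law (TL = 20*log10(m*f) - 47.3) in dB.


Given values:
  m = 34.7 kg/m^2, f = 125 Hz
Formula: TL = 20 * log10(m * f) - 47.3
Compute m * f = 34.7 * 125 = 4337.5
Compute log10(4337.5) = 3.637239
Compute 20 * 3.637239 = 72.7448
TL = 72.7448 - 47.3 = 25.44

25.44 dB


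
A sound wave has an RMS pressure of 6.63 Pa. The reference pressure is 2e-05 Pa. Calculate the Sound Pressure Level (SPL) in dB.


Given values:
  p = 6.63 Pa
  p_ref = 2e-05 Pa
Formula: SPL = 20 * log10(p / p_ref)
Compute ratio: p / p_ref = 6.63 / 2e-05 = 331500
Compute log10: log10(331500) = 5.520484
Multiply: SPL = 20 * 5.520484 = 110.41

110.41 dB


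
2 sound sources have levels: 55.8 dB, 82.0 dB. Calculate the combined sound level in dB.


Formula: L_total = 10 * log10( sum(10^(Li/10)) )
  Source 1: 10^(55.8/10) = 380189.3963
  Source 2: 10^(82.0/10) = 158489319.2461
Sum of linear values = 158869508.6424
L_total = 10 * log10(158869508.6424) = 82.01

82.01 dB


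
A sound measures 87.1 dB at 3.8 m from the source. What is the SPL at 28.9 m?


Given values:
  SPL1 = 87.1 dB, r1 = 3.8 m, r2 = 28.9 m
Formula: SPL2 = SPL1 - 20 * log10(r2 / r1)
Compute ratio: r2 / r1 = 28.9 / 3.8 = 7.6053
Compute log10: log10(7.6053) = 0.881116
Compute drop: 20 * 0.881116 = 17.6223
SPL2 = 87.1 - 17.6223 = 69.48

69.48 dB


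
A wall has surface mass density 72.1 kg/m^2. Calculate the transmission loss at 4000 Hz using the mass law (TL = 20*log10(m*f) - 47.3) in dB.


Given values:
  m = 72.1 kg/m^2, f = 4000 Hz
Formula: TL = 20 * log10(m * f) - 47.3
Compute m * f = 72.1 * 4000 = 288400.0
Compute log10(288400.0) = 5.459995
Compute 20 * 5.459995 = 109.1999
TL = 109.1999 - 47.3 = 61.9

61.9 dB


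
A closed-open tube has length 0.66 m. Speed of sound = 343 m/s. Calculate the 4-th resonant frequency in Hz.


Given values:
  Tube type: closed-open, L = 0.66 m, c = 343 m/s, n = 4
Formula: f_n = (2n - 1) * c / (4 * L)
Compute 2n - 1 = 2*4 - 1 = 7
Compute 4 * L = 4 * 0.66 = 2.64
f = 7 * 343 / 2.64
f = 909.47

909.47 Hz


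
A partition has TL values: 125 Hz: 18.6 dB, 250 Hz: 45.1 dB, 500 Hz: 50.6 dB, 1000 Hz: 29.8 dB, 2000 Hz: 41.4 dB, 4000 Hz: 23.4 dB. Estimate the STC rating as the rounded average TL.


Given TL values at each frequency:
  125 Hz: 18.6 dB
  250 Hz: 45.1 dB
  500 Hz: 50.6 dB
  1000 Hz: 29.8 dB
  2000 Hz: 41.4 dB
  4000 Hz: 23.4 dB
Formula: STC ~ round(average of TL values)
Sum = 18.6 + 45.1 + 50.6 + 29.8 + 41.4 + 23.4 = 208.9
Average = 208.9 / 6 = 34.82
Rounded: 35

35


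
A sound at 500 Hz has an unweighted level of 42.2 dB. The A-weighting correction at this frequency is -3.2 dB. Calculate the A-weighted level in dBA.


Given values:
  SPL = 42.2 dB
  A-weighting at 500 Hz = -3.2 dB
Formula: L_A = SPL + A_weight
L_A = 42.2 + (-3.2)
L_A = 39.0

39.0 dBA


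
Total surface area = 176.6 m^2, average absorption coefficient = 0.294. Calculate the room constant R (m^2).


Given values:
  S = 176.6 m^2, alpha = 0.294
Formula: R = S * alpha / (1 - alpha)
Numerator: 176.6 * 0.294 = 51.9204
Denominator: 1 - 0.294 = 0.706
R = 51.9204 / 0.706 = 73.54

73.54 m^2


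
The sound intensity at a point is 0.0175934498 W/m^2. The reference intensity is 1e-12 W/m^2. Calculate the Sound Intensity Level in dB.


Given values:
  I = 0.0175934498 W/m^2
  I_ref = 1e-12 W/m^2
Formula: SIL = 10 * log10(I / I_ref)
Compute ratio: I / I_ref = 17593449800
Compute log10: log10(17593449800) = 10.245351
Multiply: SIL = 10 * 10.245351 = 102.45

102.45 dB


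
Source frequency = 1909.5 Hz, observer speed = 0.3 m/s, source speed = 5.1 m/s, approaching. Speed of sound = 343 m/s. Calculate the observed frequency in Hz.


Given values:
  f_s = 1909.5 Hz, v_o = 0.3 m/s, v_s = 5.1 m/s
  Direction: approaching
Formula: f_o = f_s * (c + v_o) / (c - v_s)
Numerator: c + v_o = 343 + 0.3 = 343.3
Denominator: c - v_s = 343 - 5.1 = 337.9
f_o = 1909.5 * 343.3 / 337.9 = 1940.02

1940.02 Hz


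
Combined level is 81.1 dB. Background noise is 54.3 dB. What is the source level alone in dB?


Given values:
  L_total = 81.1 dB, L_bg = 54.3 dB
Formula: L_source = 10 * log10(10^(L_total/10) - 10^(L_bg/10))
Convert to linear:
  10^(81.1/10) = 128824955.1693
  10^(54.3/10) = 269153.4804
Difference: 128824955.1693 - 269153.4804 = 128555801.6889
L_source = 10 * log10(128555801.6889) = 81.09

81.09 dB


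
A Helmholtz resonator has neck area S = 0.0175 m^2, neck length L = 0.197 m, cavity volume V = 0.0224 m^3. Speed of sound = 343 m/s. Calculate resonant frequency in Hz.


Given values:
  S = 0.0175 m^2, L = 0.197 m, V = 0.0224 m^3, c = 343 m/s
Formula: f = (c / (2*pi)) * sqrt(S / (V * L))
Compute V * L = 0.0224 * 0.197 = 0.0044128
Compute S / (V * L) = 0.0175 / 0.0044128 = 3.9657
Compute sqrt(3.9657) = 1.991407
Compute c / (2*pi) = 343 / 6.283185 = 54.590148
f = 54.590148 * 1.991407 = 108.71

108.71 Hz


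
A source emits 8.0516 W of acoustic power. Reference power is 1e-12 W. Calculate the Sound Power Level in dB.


Given values:
  W = 8.0516 W
  W_ref = 1e-12 W
Formula: SWL = 10 * log10(W / W_ref)
Compute ratio: W / W_ref = 8051600000000
Compute log10: log10(8051600000000) = 12.905882
Multiply: SWL = 10 * 12.905882 = 129.06

129.06 dB


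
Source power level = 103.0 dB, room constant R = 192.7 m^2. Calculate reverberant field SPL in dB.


Given values:
  Lw = 103.0 dB, R = 192.7 m^2
Formula: SPL = Lw + 10 * log10(4 / R)
Compute 4 / R = 4 / 192.7 = 0.020758
Compute 10 * log10(0.020758) = -16.8281
SPL = 103.0 + (-16.8281) = 86.17

86.17 dB


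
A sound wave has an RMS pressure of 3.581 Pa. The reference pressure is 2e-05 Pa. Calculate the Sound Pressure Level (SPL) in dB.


Given values:
  p = 3.581 Pa
  p_ref = 2e-05 Pa
Formula: SPL = 20 * log10(p / p_ref)
Compute ratio: p / p_ref = 3.581 / 2e-05 = 179050
Compute log10: log10(179050) = 5.252974
Multiply: SPL = 20 * 5.252974 = 105.06

105.06 dB


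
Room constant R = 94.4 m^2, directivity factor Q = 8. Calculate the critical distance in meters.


Given values:
  R = 94.4 m^2, Q = 8
Formula: d_c = 0.141 * sqrt(Q * R)
Compute Q * R = 8 * 94.4 = 755.2
Compute sqrt(755.2) = 27.4809
d_c = 0.141 * 27.4809 = 3.875

3.875 m


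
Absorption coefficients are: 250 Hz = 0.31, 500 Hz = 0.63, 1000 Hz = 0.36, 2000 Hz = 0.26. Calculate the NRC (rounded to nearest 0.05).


Given values:
  a_250 = 0.31, a_500 = 0.63
  a_1000 = 0.36, a_2000 = 0.26
Formula: NRC = (a250 + a500 + a1000 + a2000) / 4
Sum = 0.31 + 0.63 + 0.36 + 0.26 = 1.56
NRC = 1.56 / 4 = 0.39
Rounded to nearest 0.05: 0.4

0.4


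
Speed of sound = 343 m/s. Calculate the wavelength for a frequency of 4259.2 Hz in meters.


Given values:
  c = 343 m/s, f = 4259.2 Hz
Formula: lambda = c / f
lambda = 343 / 4259.2
lambda = 0.0805

0.0805 m


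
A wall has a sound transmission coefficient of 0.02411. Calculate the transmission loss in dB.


Given values:
  tau = 0.02411
Formula: TL = 10 * log10(1 / tau)
Compute 1 / tau = 1 / 0.02411 = 41.4766
Compute log10(41.4766) = 1.617803
TL = 10 * 1.617803 = 16.18

16.18 dB


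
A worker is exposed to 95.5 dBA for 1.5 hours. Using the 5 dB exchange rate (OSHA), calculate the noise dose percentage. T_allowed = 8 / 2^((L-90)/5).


Given values:
  L = 95.5 dBA, T = 1.5 hours
Formula: T_allowed = 8 / 2^((L - 90) / 5)
Compute exponent: (95.5 - 90) / 5 = 1.1
Compute 2^(1.1) = 2.143547
T_allowed = 8 / 2.143547 = 3.732132 hours
Dose = (T / T_allowed) * 100
Dose = (1.5 / 3.732132) * 100 = 40.19

40.19 %


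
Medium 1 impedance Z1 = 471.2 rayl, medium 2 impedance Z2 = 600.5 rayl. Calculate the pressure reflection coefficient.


Given values:
  Z1 = 471.2 rayl, Z2 = 600.5 rayl
Formula: R = (Z2 - Z1) / (Z2 + Z1)
Numerator: Z2 - Z1 = 600.5 - 471.2 = 129.3
Denominator: Z2 + Z1 = 600.5 + 471.2 = 1071.7
R = 129.3 / 1071.7 = 0.1206

0.1206


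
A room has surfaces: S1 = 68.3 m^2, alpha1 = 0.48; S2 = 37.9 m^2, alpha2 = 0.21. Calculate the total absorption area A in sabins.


Given surfaces:
  Surface 1: 68.3 * 0.48 = 32.784
  Surface 2: 37.9 * 0.21 = 7.959
Formula: A = sum(Si * alpha_i)
A = 32.784 + 7.959
A = 40.74

40.74 sabins


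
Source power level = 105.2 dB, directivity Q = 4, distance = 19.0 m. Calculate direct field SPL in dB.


Given values:
  Lw = 105.2 dB, Q = 4, r = 19.0 m
Formula: SPL = Lw + 10 * log10(Q / (4 * pi * r^2))
Compute 4 * pi * r^2 = 4 * pi * 19.0^2 = 4536.4598
Compute Q / denom = 4 / 4536.4598 = 0.00088174
Compute 10 * log10(0.00088174) = -30.5466
SPL = 105.2 + (-30.5466) = 74.65

74.65 dB


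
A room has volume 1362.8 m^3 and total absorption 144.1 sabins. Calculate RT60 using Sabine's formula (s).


Given values:
  V = 1362.8 m^3
  A = 144.1 sabins
Formula: RT60 = 0.161 * V / A
Numerator: 0.161 * 1362.8 = 219.4108
RT60 = 219.4108 / 144.1 = 1.523

1.523 s


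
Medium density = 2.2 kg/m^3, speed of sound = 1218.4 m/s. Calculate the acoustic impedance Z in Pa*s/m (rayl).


Given values:
  rho = 2.2 kg/m^3
  c = 1218.4 m/s
Formula: Z = rho * c
Z = 2.2 * 1218.4
Z = 2680.48

2680.48 rayl


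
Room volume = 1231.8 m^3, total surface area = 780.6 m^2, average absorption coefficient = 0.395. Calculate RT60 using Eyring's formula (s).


Given values:
  V = 1231.8 m^3, S = 780.6 m^2, alpha = 0.395
Formula: RT60 = 0.161 * V / (-S * ln(1 - alpha))
Compute ln(1 - 0.395) = ln(0.605) = -0.502527
Denominator: -780.6 * -0.502527 = 392.2726
Numerator: 0.161 * 1231.8 = 198.3198
RT60 = 198.3198 / 392.2726 = 0.506

0.506 s


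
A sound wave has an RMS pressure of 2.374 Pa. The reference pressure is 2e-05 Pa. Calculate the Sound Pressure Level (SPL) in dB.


Given values:
  p = 2.374 Pa
  p_ref = 2e-05 Pa
Formula: SPL = 20 * log10(p / p_ref)
Compute ratio: p / p_ref = 2.374 / 2e-05 = 118700
Compute log10: log10(118700) = 5.074451
Multiply: SPL = 20 * 5.074451 = 101.49

101.49 dB


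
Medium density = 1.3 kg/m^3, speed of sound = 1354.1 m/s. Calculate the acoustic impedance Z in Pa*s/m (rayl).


Given values:
  rho = 1.3 kg/m^3
  c = 1354.1 m/s
Formula: Z = rho * c
Z = 1.3 * 1354.1
Z = 1760.33

1760.33 rayl


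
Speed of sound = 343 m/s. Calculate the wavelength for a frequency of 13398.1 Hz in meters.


Given values:
  c = 343 m/s, f = 13398.1 Hz
Formula: lambda = c / f
lambda = 343 / 13398.1
lambda = 0.0256

0.0256 m


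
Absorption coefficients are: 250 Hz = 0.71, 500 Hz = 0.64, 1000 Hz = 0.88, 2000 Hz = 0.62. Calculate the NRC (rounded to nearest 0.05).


Given values:
  a_250 = 0.71, a_500 = 0.64
  a_1000 = 0.88, a_2000 = 0.62
Formula: NRC = (a250 + a500 + a1000 + a2000) / 4
Sum = 0.71 + 0.64 + 0.88 + 0.62 = 2.85
NRC = 2.85 / 4 = 0.7125
Rounded to nearest 0.05: 0.7

0.7


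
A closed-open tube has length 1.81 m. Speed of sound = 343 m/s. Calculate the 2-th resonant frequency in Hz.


Given values:
  Tube type: closed-open, L = 1.81 m, c = 343 m/s, n = 2
Formula: f_n = (2n - 1) * c / (4 * L)
Compute 2n - 1 = 2*2 - 1 = 3
Compute 4 * L = 4 * 1.81 = 7.24
f = 3 * 343 / 7.24
f = 142.13

142.13 Hz


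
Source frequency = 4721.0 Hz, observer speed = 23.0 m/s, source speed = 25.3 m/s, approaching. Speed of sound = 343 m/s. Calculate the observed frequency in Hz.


Given values:
  f_s = 4721.0 Hz, v_o = 23.0 m/s, v_s = 25.3 m/s
  Direction: approaching
Formula: f_o = f_s * (c + v_o) / (c - v_s)
Numerator: c + v_o = 343 + 23.0 = 366.0
Denominator: c - v_s = 343 - 25.3 = 317.7
f_o = 4721.0 * 366.0 / 317.7 = 5438.73

5438.73 Hz


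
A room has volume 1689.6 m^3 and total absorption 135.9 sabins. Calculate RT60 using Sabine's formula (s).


Given values:
  V = 1689.6 m^3
  A = 135.9 sabins
Formula: RT60 = 0.161 * V / A
Numerator: 0.161 * 1689.6 = 272.0256
RT60 = 272.0256 / 135.9 = 2.002

2.002 s


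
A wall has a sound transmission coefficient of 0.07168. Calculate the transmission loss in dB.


Given values:
  tau = 0.07168
Formula: TL = 10 * log10(1 / tau)
Compute 1 / tau = 1 / 0.07168 = 13.9509
Compute log10(13.9509) = 1.144602
TL = 10 * 1.144602 = 11.45

11.45 dB


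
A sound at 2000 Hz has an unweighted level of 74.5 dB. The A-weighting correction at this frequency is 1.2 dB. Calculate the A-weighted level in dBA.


Given values:
  SPL = 74.5 dB
  A-weighting at 2000 Hz = 1.2 dB
Formula: L_A = SPL + A_weight
L_A = 74.5 + (1.2)
L_A = 75.7

75.7 dBA


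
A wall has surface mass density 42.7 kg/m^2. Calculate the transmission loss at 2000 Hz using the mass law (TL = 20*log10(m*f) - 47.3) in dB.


Given values:
  m = 42.7 kg/m^2, f = 2000 Hz
Formula: TL = 20 * log10(m * f) - 47.3
Compute m * f = 42.7 * 2000 = 85400.0
Compute log10(85400.0) = 4.931458
Compute 20 * 4.931458 = 98.6292
TL = 98.6292 - 47.3 = 51.33

51.33 dB


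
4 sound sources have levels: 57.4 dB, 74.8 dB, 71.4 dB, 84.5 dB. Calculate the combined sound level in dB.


Formula: L_total = 10 * log10( sum(10^(Li/10)) )
  Source 1: 10^(57.4/10) = 549540.8739
  Source 2: 10^(74.8/10) = 30199517.204
  Source 3: 10^(71.4/10) = 13803842.646
  Source 4: 10^(84.5/10) = 281838293.1264
Sum of linear values = 326391193.8503
L_total = 10 * log10(326391193.8503) = 85.14

85.14 dB


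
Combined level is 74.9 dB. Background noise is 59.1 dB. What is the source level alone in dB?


Given values:
  L_total = 74.9 dB, L_bg = 59.1 dB
Formula: L_source = 10 * log10(10^(L_total/10) - 10^(L_bg/10))
Convert to linear:
  10^(74.9/10) = 30902954.3251
  10^(59.1/10) = 812830.5162
Difference: 30902954.3251 - 812830.5162 = 30090123.8089
L_source = 10 * log10(30090123.8089) = 74.78

74.78 dB


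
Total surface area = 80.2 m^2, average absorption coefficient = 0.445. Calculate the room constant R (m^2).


Given values:
  S = 80.2 m^2, alpha = 0.445
Formula: R = S * alpha / (1 - alpha)
Numerator: 80.2 * 0.445 = 35.689
Denominator: 1 - 0.445 = 0.555
R = 35.689 / 0.555 = 64.3

64.3 m^2


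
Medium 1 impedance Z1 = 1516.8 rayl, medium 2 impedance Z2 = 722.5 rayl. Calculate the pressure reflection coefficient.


Given values:
  Z1 = 1516.8 rayl, Z2 = 722.5 rayl
Formula: R = (Z2 - Z1) / (Z2 + Z1)
Numerator: Z2 - Z1 = 722.5 - 1516.8 = -794.3
Denominator: Z2 + Z1 = 722.5 + 1516.8 = 2239.3
R = -794.3 / 2239.3 = -0.3547

-0.3547


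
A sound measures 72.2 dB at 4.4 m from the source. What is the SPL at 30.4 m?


Given values:
  SPL1 = 72.2 dB, r1 = 4.4 m, r2 = 30.4 m
Formula: SPL2 = SPL1 - 20 * log10(r2 / r1)
Compute ratio: r2 / r1 = 30.4 / 4.4 = 6.9091
Compute log10: log10(6.9091) = 0.839421
Compute drop: 20 * 0.839421 = 16.7884
SPL2 = 72.2 - 16.7884 = 55.41

55.41 dB


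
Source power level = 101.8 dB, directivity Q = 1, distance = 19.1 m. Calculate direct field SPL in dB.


Given values:
  Lw = 101.8 dB, Q = 1, r = 19.1 m
Formula: SPL = Lw + 10 * log10(Q / (4 * pi * r^2))
Compute 4 * pi * r^2 = 4 * pi * 19.1^2 = 4584.3377
Compute Q / denom = 1 / 4584.3377 = 0.00021813
Compute 10 * log10(0.00021813) = -36.6128
SPL = 101.8 + (-36.6128) = 65.19

65.19 dB


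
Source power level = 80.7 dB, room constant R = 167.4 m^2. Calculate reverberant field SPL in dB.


Given values:
  Lw = 80.7 dB, R = 167.4 m^2
Formula: SPL = Lw + 10 * log10(4 / R)
Compute 4 / R = 4 / 167.4 = 0.023895
Compute 10 * log10(0.023895) = -16.2169
SPL = 80.7 + (-16.2169) = 64.48

64.48 dB


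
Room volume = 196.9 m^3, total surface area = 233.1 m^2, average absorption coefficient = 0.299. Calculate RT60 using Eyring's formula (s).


Given values:
  V = 196.9 m^3, S = 233.1 m^2, alpha = 0.299
Formula: RT60 = 0.161 * V / (-S * ln(1 - alpha))
Compute ln(1 - 0.299) = ln(0.701) = -0.355247
Denominator: -233.1 * -0.355247 = 82.8081
Numerator: 0.161 * 196.9 = 31.7009
RT60 = 31.7009 / 82.8081 = 0.383

0.383 s


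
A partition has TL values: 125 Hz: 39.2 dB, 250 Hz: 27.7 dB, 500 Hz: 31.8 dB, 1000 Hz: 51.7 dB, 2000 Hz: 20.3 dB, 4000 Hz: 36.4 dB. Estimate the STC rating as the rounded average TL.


Given TL values at each frequency:
  125 Hz: 39.2 dB
  250 Hz: 27.7 dB
  500 Hz: 31.8 dB
  1000 Hz: 51.7 dB
  2000 Hz: 20.3 dB
  4000 Hz: 36.4 dB
Formula: STC ~ round(average of TL values)
Sum = 39.2 + 27.7 + 31.8 + 51.7 + 20.3 + 36.4 = 207.1
Average = 207.1 / 6 = 34.52
Rounded: 35

35


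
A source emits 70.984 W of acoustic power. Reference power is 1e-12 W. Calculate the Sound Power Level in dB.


Given values:
  W = 70.984 W
  W_ref = 1e-12 W
Formula: SWL = 10 * log10(W / W_ref)
Compute ratio: W / W_ref = 70984000000000
Compute log10: log10(70984000000000) = 13.85116
Multiply: SWL = 10 * 13.85116 = 138.51

138.51 dB


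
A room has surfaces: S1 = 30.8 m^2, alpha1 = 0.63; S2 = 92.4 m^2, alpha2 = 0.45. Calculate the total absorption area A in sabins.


Given surfaces:
  Surface 1: 30.8 * 0.63 = 19.404
  Surface 2: 92.4 * 0.45 = 41.58
Formula: A = sum(Si * alpha_i)
A = 19.404 + 41.58
A = 60.98

60.98 sabins


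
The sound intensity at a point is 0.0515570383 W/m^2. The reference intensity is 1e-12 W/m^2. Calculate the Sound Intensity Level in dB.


Given values:
  I = 0.0515570383 W/m^2
  I_ref = 1e-12 W/m^2
Formula: SIL = 10 * log10(I / I_ref)
Compute ratio: I / I_ref = 51557038300
Compute log10: log10(51557038300) = 10.712288
Multiply: SIL = 10 * 10.712288 = 107.12

107.12 dB


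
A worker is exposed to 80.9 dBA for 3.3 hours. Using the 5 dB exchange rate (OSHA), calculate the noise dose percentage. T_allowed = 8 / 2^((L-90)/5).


Given values:
  L = 80.9 dBA, T = 3.3 hours
Formula: T_allowed = 8 / 2^((L - 90) / 5)
Compute exponent: (80.9 - 90) / 5 = -1.82
Compute 2^(-1.82) = 0.283221
T_allowed = 8 / 0.283221 = 28.246493 hours
Dose = (T / T_allowed) * 100
Dose = (3.3 / 28.246493) * 100 = 11.68

11.68 %


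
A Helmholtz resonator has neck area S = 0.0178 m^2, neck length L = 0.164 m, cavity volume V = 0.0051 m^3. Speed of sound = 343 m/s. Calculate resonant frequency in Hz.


Given values:
  S = 0.0178 m^2, L = 0.164 m, V = 0.0051 m^3, c = 343 m/s
Formula: f = (c / (2*pi)) * sqrt(S / (V * L))
Compute V * L = 0.0051 * 0.164 = 0.0008364
Compute S / (V * L) = 0.0178 / 0.0008364 = 21.2817
Compute sqrt(21.2817) = 4.613209
Compute c / (2*pi) = 343 / 6.283185 = 54.590148
f = 54.590148 * 4.613209 = 251.84

251.84 Hz


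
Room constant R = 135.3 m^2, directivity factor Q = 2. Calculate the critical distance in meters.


Given values:
  R = 135.3 m^2, Q = 2
Formula: d_c = 0.141 * sqrt(Q * R)
Compute Q * R = 2 * 135.3 = 270.6
Compute sqrt(270.6) = 16.4499
d_c = 0.141 * 16.4499 = 2.319

2.319 m


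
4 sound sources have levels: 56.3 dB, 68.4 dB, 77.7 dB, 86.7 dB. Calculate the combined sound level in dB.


Formula: L_total = 10 * log10( sum(10^(Li/10)) )
  Source 1: 10^(56.3/10) = 426579.5188
  Source 2: 10^(68.4/10) = 6918309.7092
  Source 3: 10^(77.7/10) = 58884365.5356
  Source 4: 10^(86.7/10) = 467735141.2872
Sum of linear values = 533964396.0508
L_total = 10 * log10(533964396.0508) = 87.28

87.28 dB
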